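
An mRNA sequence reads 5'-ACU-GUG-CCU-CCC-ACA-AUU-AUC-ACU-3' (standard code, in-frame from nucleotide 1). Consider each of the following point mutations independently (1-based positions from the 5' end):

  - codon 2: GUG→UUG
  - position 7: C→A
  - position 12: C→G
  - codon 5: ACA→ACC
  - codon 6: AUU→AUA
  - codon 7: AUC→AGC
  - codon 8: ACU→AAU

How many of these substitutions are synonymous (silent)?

Codon 2: GUG (Val) → UUG (Leu) — missense.
Codon 3: CCU (Pro) → ACU (Thr) — missense.
Codon 4: CCC (Pro) → CCG (Pro) — synonymous.
Codon 5: ACA (Thr) → ACC (Thr) — synonymous.
Codon 6: AUU (Ile) → AUA (Ile) — synonymous.
Codon 7: AUC (Ile) → AGC (Ser) — missense.
Codon 8: ACU (Thr) → AAU (Asn) — missense.
Synonymous: 3 of 7.

3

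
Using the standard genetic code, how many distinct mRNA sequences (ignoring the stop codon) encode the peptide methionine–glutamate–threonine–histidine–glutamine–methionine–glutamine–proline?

256

Met: 1 codon.
Glu: 2 codons.
Thr: 4 codons.
His: 2 codons.
Gln: 2 codons.
Met: 1 codon.
Gln: 2 codons.
Pro: 4 codons.
1 × 2 × 4 × 2 × 2 × 1 × 2 × 4 = 256.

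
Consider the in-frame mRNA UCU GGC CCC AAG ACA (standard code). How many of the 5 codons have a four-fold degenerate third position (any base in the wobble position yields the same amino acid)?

4

Codon 1 UCU (Ser): third position 4-fold.
Codon 2 GGC (Gly): third position 4-fold.
Codon 3 CCC (Pro): third position 4-fold.
Codon 4 AAG (Lys): third position 2-fold.
Codon 5 ACA (Thr): third position 4-fold.
Four-fold degenerate third positions: 4.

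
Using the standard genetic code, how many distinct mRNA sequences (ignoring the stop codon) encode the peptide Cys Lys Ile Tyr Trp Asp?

48

Cys: 2 codons.
Lys: 2 codons.
Ile: 3 codons.
Tyr: 2 codons.
Trp: 1 codon.
Asp: 2 codons.
2 × 2 × 3 × 2 × 1 × 2 = 48.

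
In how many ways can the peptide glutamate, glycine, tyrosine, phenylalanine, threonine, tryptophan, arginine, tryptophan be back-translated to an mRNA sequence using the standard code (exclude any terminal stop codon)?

Glu: 2 codons.
Gly: 4 codons.
Tyr: 2 codons.
Phe: 2 codons.
Thr: 4 codons.
Trp: 1 codon.
Arg: 6 codons.
Trp: 1 codon.
2 × 4 × 2 × 2 × 4 × 1 × 6 × 1 = 768.

768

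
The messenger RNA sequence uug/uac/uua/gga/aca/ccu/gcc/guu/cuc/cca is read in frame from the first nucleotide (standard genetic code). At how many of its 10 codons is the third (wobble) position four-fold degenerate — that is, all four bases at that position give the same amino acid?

7

Codon 1 UUG (Leu): third position 2-fold.
Codon 2 UAC (Tyr): third position 2-fold.
Codon 3 UUA (Leu): third position 2-fold.
Codon 4 GGA (Gly): third position 4-fold.
Codon 5 ACA (Thr): third position 4-fold.
Codon 6 CCU (Pro): third position 4-fold.
Codon 7 GCC (Ala): third position 4-fold.
Codon 8 GUU (Val): third position 4-fold.
Codon 9 CUC (Leu): third position 4-fold.
Codon 10 CCA (Pro): third position 4-fold.
Four-fold degenerate third positions: 7.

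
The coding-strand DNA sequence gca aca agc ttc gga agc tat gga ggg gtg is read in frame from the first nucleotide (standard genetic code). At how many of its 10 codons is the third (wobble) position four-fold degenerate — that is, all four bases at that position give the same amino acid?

Codon 1 GCA (Ala): third position 4-fold.
Codon 2 ACA (Thr): third position 4-fold.
Codon 3 AGC (Ser): third position 2-fold.
Codon 4 TTC (Phe): third position 2-fold.
Codon 5 GGA (Gly): third position 4-fold.
Codon 6 AGC (Ser): third position 2-fold.
Codon 7 TAT (Tyr): third position 2-fold.
Codon 8 GGA (Gly): third position 4-fold.
Codon 9 GGG (Gly): third position 4-fold.
Codon 10 GTG (Val): third position 4-fold.
Four-fold degenerate third positions: 6.

6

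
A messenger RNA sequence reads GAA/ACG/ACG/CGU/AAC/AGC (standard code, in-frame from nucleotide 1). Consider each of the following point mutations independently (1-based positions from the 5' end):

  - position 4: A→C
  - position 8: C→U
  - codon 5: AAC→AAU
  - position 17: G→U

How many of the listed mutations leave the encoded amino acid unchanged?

1

Codon 2: ACG (Thr) → CCG (Pro) — missense.
Codon 3: ACG (Thr) → AUG (Met) — missense.
Codon 5: AAC (Asn) → AAU (Asn) — synonymous.
Codon 6: AGC (Ser) → AUC (Ile) — missense.
Synonymous: 1 of 4.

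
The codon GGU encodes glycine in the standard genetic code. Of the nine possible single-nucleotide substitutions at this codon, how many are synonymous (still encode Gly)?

3

Position 1: none → 0 synonymous.
Position 2: none → 0 synonymous.
Position 3: GGC, GGA, GGG → 3 synonymous.
Total: 0 + 0 + 3 = 3.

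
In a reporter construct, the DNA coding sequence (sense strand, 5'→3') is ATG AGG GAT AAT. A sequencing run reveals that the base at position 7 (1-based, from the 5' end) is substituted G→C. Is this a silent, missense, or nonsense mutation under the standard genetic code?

Position 7 falls in codon 3: GAT → Asp.
After the substitution the codon is CAT → His.
Asp ≠ His, so this is a missense mutation.

missense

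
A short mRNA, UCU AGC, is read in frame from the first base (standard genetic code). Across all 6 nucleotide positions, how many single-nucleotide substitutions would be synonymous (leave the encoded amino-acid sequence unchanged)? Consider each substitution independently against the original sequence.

Codon 1 (UCU, Ser): 3 synonymous substitutions.
Codon 2 (AGC, Ser): 1 synonymous substitution.
Total: 3 + 1 = 4.

4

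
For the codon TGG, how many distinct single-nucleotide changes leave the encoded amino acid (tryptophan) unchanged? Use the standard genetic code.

0

Position 1: none → 0 synonymous.
Position 2: none → 0 synonymous.
Position 3: none → 0 synonymous.
Total: 0 + 0 + 0 = 0.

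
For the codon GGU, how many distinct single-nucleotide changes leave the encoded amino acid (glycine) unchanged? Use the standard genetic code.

Position 1: none → 0 synonymous.
Position 2: none → 0 synonymous.
Position 3: GGC, GGA, GGG → 3 synonymous.
Total: 0 + 0 + 3 = 3.

3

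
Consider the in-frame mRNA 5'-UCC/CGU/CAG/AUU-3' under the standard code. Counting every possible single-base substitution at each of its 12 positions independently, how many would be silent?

9

Codon 1 (UCC, Ser): 3 synonymous substitutions.
Codon 2 (CGU, Arg): 3 synonymous substitutions.
Codon 3 (CAG, Gln): 1 synonymous substitution.
Codon 4 (AUU, Ile): 2 synonymous substitutions.
Total: 3 + 3 + 1 + 2 = 9.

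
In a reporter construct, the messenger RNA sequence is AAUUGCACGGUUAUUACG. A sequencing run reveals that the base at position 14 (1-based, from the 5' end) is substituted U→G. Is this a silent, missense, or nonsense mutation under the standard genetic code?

Position 14 falls in codon 5: AUU → Ile.
After the substitution the codon is AGU → Ser.
Ile ≠ Ser, so this is a missense mutation.

missense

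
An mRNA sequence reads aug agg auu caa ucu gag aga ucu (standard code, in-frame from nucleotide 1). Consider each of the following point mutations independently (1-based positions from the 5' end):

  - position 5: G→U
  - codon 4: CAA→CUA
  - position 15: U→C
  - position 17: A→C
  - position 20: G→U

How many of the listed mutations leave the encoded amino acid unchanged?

Codon 2: AGG (Arg) → AUG (Met) — missense.
Codon 4: CAA (Gln) → CUA (Leu) — missense.
Codon 5: UCU (Ser) → UCC (Ser) — synonymous.
Codon 6: GAG (Glu) → GCG (Ala) — missense.
Codon 7: AGA (Arg) → AUA (Ile) — missense.
Synonymous: 1 of 5.

1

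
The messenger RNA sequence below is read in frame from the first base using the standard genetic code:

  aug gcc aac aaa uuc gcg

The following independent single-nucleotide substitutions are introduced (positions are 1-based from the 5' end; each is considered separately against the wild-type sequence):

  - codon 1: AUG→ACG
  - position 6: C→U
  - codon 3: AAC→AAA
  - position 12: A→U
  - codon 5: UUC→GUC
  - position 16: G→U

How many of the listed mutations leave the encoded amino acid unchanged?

Codon 1: AUG (Met) → ACG (Thr) — missense.
Codon 2: GCC (Ala) → GCU (Ala) — synonymous.
Codon 3: AAC (Asn) → AAA (Lys) — missense.
Codon 4: AAA (Lys) → AAU (Asn) — missense.
Codon 5: UUC (Phe) → GUC (Val) — missense.
Codon 6: GCG (Ala) → UCG (Ser) — missense.
Synonymous: 1 of 6.

1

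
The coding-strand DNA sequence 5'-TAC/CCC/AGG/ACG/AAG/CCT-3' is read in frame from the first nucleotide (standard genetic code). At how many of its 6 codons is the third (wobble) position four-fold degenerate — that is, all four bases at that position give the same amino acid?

Codon 1 TAC (Tyr): third position 2-fold.
Codon 2 CCC (Pro): third position 4-fold.
Codon 3 AGG (Arg): third position 2-fold.
Codon 4 ACG (Thr): third position 4-fold.
Codon 5 AAG (Lys): third position 2-fold.
Codon 6 CCT (Pro): third position 4-fold.
Four-fold degenerate third positions: 3.

3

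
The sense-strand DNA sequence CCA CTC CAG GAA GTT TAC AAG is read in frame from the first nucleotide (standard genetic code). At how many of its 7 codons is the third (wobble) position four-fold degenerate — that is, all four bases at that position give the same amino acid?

3

Codon 1 CCA (Pro): third position 4-fold.
Codon 2 CTC (Leu): third position 4-fold.
Codon 3 CAG (Gln): third position 2-fold.
Codon 4 GAA (Glu): third position 2-fold.
Codon 5 GTT (Val): third position 4-fold.
Codon 6 TAC (Tyr): third position 2-fold.
Codon 7 AAG (Lys): third position 2-fold.
Four-fold degenerate third positions: 3.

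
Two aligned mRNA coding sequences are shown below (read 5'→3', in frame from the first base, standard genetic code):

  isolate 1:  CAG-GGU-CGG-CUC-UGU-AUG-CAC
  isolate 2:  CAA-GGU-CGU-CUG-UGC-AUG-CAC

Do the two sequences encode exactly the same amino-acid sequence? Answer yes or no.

Codon 1: CAG Gln / CAA Gln — synonymous.
Codon 2: GGU Gly / GGU Gly — identical.
Codon 3: CGG Arg / CGU Arg — synonymous.
Codon 4: CUC Leu / CUG Leu — synonymous.
Codon 5: UGU Cys / UGC Cys — synonymous.
Codon 6: AUG Met / AUG Met — identical.
Codon 7: CAC His / CAC His — identical.
Nonsynonymous differences: 0 → same protein.

yes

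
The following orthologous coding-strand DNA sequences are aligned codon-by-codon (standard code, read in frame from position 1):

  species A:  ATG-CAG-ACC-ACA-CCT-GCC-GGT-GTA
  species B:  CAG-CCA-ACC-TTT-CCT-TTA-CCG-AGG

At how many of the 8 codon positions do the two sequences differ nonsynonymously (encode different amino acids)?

Codon 1: ATG Met / CAG Gln — nonsynonymous.
Codon 2: CAG Gln / CCA Pro — nonsynonymous.
Codon 3: ACC Thr / ACC Thr — identical.
Codon 4: ACA Thr / TTT Phe — nonsynonymous.
Codon 5: CCT Pro / CCT Pro — identical.
Codon 6: GCC Ala / TTA Leu — nonsynonymous.
Codon 7: GGT Gly / CCG Pro — nonsynonymous.
Codon 8: GTA Val / AGG Arg — nonsynonymous.
Nonsynonymous differences: 6.

6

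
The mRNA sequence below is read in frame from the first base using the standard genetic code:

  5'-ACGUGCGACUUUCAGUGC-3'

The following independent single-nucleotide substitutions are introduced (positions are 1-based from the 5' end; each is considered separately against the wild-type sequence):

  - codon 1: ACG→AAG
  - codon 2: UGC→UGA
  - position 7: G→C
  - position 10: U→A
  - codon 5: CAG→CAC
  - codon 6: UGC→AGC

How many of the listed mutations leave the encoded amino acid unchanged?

Codon 1: ACG (Thr) → AAG (Lys) — missense.
Codon 2: UGC (Cys) → UGA (Stop) — nonsense.
Codon 3: GAC (Asp) → CAC (His) — missense.
Codon 4: UUU (Phe) → AUU (Ile) — missense.
Codon 5: CAG (Gln) → CAC (His) — missense.
Codon 6: UGC (Cys) → AGC (Ser) — missense.
Synonymous: 0 of 6.

0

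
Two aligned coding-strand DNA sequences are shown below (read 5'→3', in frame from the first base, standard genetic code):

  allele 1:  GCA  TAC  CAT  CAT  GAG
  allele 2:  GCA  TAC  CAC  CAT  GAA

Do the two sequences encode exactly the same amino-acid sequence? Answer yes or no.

Codon 1: GCA Ala / GCA Ala — identical.
Codon 2: TAC Tyr / TAC Tyr — identical.
Codon 3: CAT His / CAC His — synonymous.
Codon 4: CAT His / CAT His — identical.
Codon 5: GAG Glu / GAA Glu — synonymous.
Nonsynonymous differences: 0 → same protein.

yes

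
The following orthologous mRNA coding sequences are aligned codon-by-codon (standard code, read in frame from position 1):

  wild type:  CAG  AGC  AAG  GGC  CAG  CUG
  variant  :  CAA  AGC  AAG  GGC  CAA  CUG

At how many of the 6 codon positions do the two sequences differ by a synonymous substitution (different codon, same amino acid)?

2

Codon 1: CAG Gln / CAA Gln — synonymous.
Codon 2: AGC Ser / AGC Ser — identical.
Codon 3: AAG Lys / AAG Lys — identical.
Codon 4: GGC Gly / GGC Gly — identical.
Codon 5: CAG Gln / CAA Gln — synonymous.
Codon 6: CUG Leu / CUG Leu — identical.
Synonymous differences: 2.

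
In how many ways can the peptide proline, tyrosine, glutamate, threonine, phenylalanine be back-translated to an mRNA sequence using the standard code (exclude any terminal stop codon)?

128

Pro: 4 codons.
Tyr: 2 codons.
Glu: 2 codons.
Thr: 4 codons.
Phe: 2 codons.
4 × 2 × 2 × 4 × 2 = 128.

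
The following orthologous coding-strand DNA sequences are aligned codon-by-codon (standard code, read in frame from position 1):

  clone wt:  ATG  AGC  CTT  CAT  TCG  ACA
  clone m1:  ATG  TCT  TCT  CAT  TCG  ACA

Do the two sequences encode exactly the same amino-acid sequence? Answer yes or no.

no

Codon 1: ATG Met / ATG Met — identical.
Codon 2: AGC Ser / TCT Ser — synonymous.
Codon 3: CTT Leu / TCT Ser — nonsynonymous.
Codon 4: CAT His / CAT His — identical.
Codon 5: TCG Ser / TCG Ser — identical.
Codon 6: ACA Thr / ACA Thr — identical.
Nonsynonymous differences: 1 → different protein.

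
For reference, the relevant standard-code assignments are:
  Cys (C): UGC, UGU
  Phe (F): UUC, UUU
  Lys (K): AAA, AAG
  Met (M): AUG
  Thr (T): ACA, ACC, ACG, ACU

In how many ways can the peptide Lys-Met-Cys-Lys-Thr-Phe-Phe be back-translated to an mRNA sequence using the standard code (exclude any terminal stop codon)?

Lys: 2 codons.
Met: 1 codon.
Cys: 2 codons.
Lys: 2 codons.
Thr: 4 codons.
Phe: 2 codons.
Phe: 2 codons.
2 × 1 × 2 × 2 × 4 × 2 × 2 = 128.

128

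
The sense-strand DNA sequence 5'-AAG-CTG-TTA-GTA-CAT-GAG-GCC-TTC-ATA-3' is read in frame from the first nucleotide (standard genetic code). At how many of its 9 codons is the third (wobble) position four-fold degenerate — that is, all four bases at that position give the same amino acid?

3

Codon 1 AAG (Lys): third position 2-fold.
Codon 2 CTG (Leu): third position 4-fold.
Codon 3 TTA (Leu): third position 2-fold.
Codon 4 GTA (Val): third position 4-fold.
Codon 5 CAT (His): third position 2-fold.
Codon 6 GAG (Glu): third position 2-fold.
Codon 7 GCC (Ala): third position 4-fold.
Codon 8 TTC (Phe): third position 2-fold.
Codon 9 ATA (Ile): third position 3-fold.
Four-fold degenerate third positions: 3.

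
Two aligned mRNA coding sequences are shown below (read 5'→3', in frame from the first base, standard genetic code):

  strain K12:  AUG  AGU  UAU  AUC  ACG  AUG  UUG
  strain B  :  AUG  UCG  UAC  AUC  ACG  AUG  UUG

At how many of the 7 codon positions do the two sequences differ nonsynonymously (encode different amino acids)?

Codon 1: AUG Met / AUG Met — identical.
Codon 2: AGU Ser / UCG Ser — synonymous.
Codon 3: UAU Tyr / UAC Tyr — synonymous.
Codon 4: AUC Ile / AUC Ile — identical.
Codon 5: ACG Thr / ACG Thr — identical.
Codon 6: AUG Met / AUG Met — identical.
Codon 7: UUG Leu / UUG Leu — identical.
Nonsynonymous differences: 0.

0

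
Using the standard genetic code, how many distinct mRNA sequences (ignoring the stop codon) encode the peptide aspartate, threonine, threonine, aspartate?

64

Asp: 2 codons.
Thr: 4 codons.
Thr: 4 codons.
Asp: 2 codons.
2 × 4 × 4 × 2 = 64.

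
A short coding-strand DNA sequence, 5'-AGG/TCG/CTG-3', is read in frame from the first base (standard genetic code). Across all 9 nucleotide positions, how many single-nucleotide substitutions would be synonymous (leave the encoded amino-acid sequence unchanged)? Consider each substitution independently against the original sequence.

Codon 1 (AGG, Arg): 2 synonymous substitutions.
Codon 2 (TCG, Ser): 3 synonymous substitutions.
Codon 3 (CTG, Leu): 4 synonymous substitutions.
Total: 2 + 3 + 4 = 9.

9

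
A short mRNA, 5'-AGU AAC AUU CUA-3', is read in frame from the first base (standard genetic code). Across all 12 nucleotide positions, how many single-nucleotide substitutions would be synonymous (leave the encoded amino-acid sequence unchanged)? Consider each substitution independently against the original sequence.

Codon 1 (AGU, Ser): 1 synonymous substitution.
Codon 2 (AAC, Asn): 1 synonymous substitution.
Codon 3 (AUU, Ile): 2 synonymous substitutions.
Codon 4 (CUA, Leu): 4 synonymous substitutions.
Total: 1 + 1 + 2 + 4 = 8.

8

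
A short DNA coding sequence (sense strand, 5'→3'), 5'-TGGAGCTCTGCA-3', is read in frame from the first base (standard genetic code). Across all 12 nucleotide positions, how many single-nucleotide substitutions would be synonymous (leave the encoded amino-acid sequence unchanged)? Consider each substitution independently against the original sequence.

Codon 1 (TGG, Trp): 0 synonymous substitutions.
Codon 2 (AGC, Ser): 1 synonymous substitution.
Codon 3 (TCT, Ser): 3 synonymous substitutions.
Codon 4 (GCA, Ala): 3 synonymous substitutions.
Total: 0 + 1 + 3 + 3 = 7.

7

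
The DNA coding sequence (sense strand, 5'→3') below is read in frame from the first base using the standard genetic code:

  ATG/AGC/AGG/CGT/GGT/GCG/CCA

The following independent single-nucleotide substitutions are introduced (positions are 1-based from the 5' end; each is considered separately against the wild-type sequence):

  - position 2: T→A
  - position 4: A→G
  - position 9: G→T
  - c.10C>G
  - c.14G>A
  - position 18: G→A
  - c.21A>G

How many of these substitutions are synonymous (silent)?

Codon 1: ATG (Met) → AAG (Lys) — missense.
Codon 2: AGC (Ser) → GGC (Gly) — missense.
Codon 3: AGG (Arg) → AGT (Ser) — missense.
Codon 4: CGT (Arg) → GGT (Gly) — missense.
Codon 5: GGT (Gly) → GAT (Asp) — missense.
Codon 6: GCG (Ala) → GCA (Ala) — synonymous.
Codon 7: CCA (Pro) → CCG (Pro) — synonymous.
Synonymous: 2 of 7.

2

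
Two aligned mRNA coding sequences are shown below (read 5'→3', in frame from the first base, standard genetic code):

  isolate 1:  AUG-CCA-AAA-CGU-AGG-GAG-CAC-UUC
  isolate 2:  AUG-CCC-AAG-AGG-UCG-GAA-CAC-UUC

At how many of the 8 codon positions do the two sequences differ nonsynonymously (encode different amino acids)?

1

Codon 1: AUG Met / AUG Met — identical.
Codon 2: CCA Pro / CCC Pro — synonymous.
Codon 3: AAA Lys / AAG Lys — synonymous.
Codon 4: CGU Arg / AGG Arg — synonymous.
Codon 5: AGG Arg / UCG Ser — nonsynonymous.
Codon 6: GAG Glu / GAA Glu — synonymous.
Codon 7: CAC His / CAC His — identical.
Codon 8: UUC Phe / UUC Phe — identical.
Nonsynonymous differences: 1.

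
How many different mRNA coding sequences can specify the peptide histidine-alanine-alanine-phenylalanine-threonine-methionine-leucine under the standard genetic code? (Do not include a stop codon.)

1536

His: 2 codons.
Ala: 4 codons.
Ala: 4 codons.
Phe: 2 codons.
Thr: 4 codons.
Met: 1 codon.
Leu: 6 codons.
2 × 4 × 4 × 2 × 4 × 1 × 6 = 1536.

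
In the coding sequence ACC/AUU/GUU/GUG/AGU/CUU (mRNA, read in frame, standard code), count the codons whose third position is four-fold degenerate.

Codon 1 ACC (Thr): third position 4-fold.
Codon 2 AUU (Ile): third position 3-fold.
Codon 3 GUU (Val): third position 4-fold.
Codon 4 GUG (Val): third position 4-fold.
Codon 5 AGU (Ser): third position 2-fold.
Codon 6 CUU (Leu): third position 4-fold.
Four-fold degenerate third positions: 4.

4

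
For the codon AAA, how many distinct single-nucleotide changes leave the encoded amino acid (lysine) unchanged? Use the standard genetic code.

1

Position 1: none → 0 synonymous.
Position 2: none → 0 synonymous.
Position 3: AAG → 1 synonymous.
Total: 0 + 0 + 1 = 1.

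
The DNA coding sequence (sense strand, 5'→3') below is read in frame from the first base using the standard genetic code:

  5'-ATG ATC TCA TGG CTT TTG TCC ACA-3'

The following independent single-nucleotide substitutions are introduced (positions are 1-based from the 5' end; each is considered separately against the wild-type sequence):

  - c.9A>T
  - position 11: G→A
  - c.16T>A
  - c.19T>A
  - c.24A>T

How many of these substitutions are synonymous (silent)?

Codon 3: TCA (Ser) → TCT (Ser) — synonymous.
Codon 4: TGG (Trp) → TAG (Stop) — nonsense.
Codon 6: TTG (Leu) → ATG (Met) — missense.
Codon 7: TCC (Ser) → ACC (Thr) — missense.
Codon 8: ACA (Thr) → ACT (Thr) — synonymous.
Synonymous: 2 of 5.

2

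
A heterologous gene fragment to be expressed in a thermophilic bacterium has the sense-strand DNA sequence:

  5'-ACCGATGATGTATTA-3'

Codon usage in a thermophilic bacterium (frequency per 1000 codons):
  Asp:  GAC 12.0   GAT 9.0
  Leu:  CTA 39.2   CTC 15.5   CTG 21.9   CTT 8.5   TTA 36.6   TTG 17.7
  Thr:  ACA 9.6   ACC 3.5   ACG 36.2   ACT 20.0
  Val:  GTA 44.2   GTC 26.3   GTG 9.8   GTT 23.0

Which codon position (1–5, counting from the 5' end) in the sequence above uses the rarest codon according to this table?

Codon 1 ACC (Thr): 3.5 per 1000.
Codon 2 GAT (Asp): 9.0 per 1000.
Codon 3 GAT (Asp): 9.0 per 1000.
Codon 4 GTA (Val): 44.2 per 1000.
Codon 5 TTA (Leu): 36.6 per 1000.
Lowest frequency is 3.5 at codon 1.

1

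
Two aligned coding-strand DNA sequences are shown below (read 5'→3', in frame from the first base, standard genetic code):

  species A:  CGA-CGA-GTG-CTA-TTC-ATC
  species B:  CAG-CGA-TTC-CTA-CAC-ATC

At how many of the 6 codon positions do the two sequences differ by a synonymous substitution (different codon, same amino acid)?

0

Codon 1: CGA Arg / CAG Gln — nonsynonymous.
Codon 2: CGA Arg / CGA Arg — identical.
Codon 3: GTG Val / TTC Phe — nonsynonymous.
Codon 4: CTA Leu / CTA Leu — identical.
Codon 5: TTC Phe / CAC His — nonsynonymous.
Codon 6: ATC Ile / ATC Ile — identical.
Synonymous differences: 0.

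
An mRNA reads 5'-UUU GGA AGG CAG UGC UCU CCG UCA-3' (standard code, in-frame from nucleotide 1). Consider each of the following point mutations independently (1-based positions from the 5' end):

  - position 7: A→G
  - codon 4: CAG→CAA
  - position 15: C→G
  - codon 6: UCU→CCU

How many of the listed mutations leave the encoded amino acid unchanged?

1

Codon 3: AGG (Arg) → GGG (Gly) — missense.
Codon 4: CAG (Gln) → CAA (Gln) — synonymous.
Codon 5: UGC (Cys) → UGG (Trp) — missense.
Codon 6: UCU (Ser) → CCU (Pro) — missense.
Synonymous: 1 of 4.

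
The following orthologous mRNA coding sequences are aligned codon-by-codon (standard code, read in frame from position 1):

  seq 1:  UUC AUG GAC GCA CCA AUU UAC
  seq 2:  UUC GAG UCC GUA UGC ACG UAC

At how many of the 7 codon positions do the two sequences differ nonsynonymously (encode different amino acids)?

5

Codon 1: UUC Phe / UUC Phe — identical.
Codon 2: AUG Met / GAG Glu — nonsynonymous.
Codon 3: GAC Asp / UCC Ser — nonsynonymous.
Codon 4: GCA Ala / GUA Val — nonsynonymous.
Codon 5: CCA Pro / UGC Cys — nonsynonymous.
Codon 6: AUU Ile / ACG Thr — nonsynonymous.
Codon 7: UAC Tyr / UAC Tyr — identical.
Nonsynonymous differences: 5.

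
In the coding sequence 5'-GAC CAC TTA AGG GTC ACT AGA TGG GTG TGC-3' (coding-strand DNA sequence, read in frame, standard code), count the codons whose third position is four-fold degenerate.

3

Codon 1 GAC (Asp): third position 2-fold.
Codon 2 CAC (His): third position 2-fold.
Codon 3 TTA (Leu): third position 2-fold.
Codon 4 AGG (Arg): third position 2-fold.
Codon 5 GTC (Val): third position 4-fold.
Codon 6 ACT (Thr): third position 4-fold.
Codon 7 AGA (Arg): third position 2-fold.
Codon 8 TGG (Trp): third position 1-fold.
Codon 9 GTG (Val): third position 4-fold.
Codon 10 TGC (Cys): third position 2-fold.
Four-fold degenerate third positions: 3.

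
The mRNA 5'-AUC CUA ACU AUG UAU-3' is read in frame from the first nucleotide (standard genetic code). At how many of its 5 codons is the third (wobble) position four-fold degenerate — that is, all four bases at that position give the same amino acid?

Codon 1 AUC (Ile): third position 3-fold.
Codon 2 CUA (Leu): third position 4-fold.
Codon 3 ACU (Thr): third position 4-fold.
Codon 4 AUG (Met): third position 1-fold.
Codon 5 UAU (Tyr): third position 2-fold.
Four-fold degenerate third positions: 2.

2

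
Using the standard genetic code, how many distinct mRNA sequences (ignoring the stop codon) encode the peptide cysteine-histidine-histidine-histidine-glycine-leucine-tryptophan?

384

Cys: 2 codons.
His: 2 codons.
His: 2 codons.
His: 2 codons.
Gly: 4 codons.
Leu: 6 codons.
Trp: 1 codon.
2 × 2 × 2 × 2 × 4 × 6 × 1 = 384.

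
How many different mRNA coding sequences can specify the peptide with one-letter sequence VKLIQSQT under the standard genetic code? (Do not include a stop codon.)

Val: 4 codons.
Lys: 2 codons.
Leu: 6 codons.
Ile: 3 codons.
Gln: 2 codons.
Ser: 6 codons.
Gln: 2 codons.
Thr: 4 codons.
4 × 2 × 6 × 3 × 2 × 6 × 2 × 4 = 13824.

13824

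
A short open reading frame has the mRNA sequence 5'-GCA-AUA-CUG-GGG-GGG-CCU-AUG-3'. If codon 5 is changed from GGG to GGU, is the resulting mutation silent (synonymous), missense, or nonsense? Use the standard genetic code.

silent

Position 15 falls in codon 5: GGG → Gly.
After the substitution the codon is GGU → Gly.
Both encode Gly, so the change is synonymous.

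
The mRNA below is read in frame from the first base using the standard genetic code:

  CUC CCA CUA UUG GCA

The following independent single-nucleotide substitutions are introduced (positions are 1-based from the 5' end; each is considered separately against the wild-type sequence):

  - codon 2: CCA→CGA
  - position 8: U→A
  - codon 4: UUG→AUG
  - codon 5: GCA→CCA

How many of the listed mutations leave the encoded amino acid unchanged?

0

Codon 2: CCA (Pro) → CGA (Arg) — missense.
Codon 3: CUA (Leu) → CAA (Gln) — missense.
Codon 4: UUG (Leu) → AUG (Met) — missense.
Codon 5: GCA (Ala) → CCA (Pro) — missense.
Synonymous: 0 of 4.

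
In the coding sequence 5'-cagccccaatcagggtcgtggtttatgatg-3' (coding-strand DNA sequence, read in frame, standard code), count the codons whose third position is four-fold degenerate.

4

Codon 1 CAG (Gln): third position 2-fold.
Codon 2 CCC (Pro): third position 4-fold.
Codon 3 CAA (Gln): third position 2-fold.
Codon 4 TCA (Ser): third position 4-fold.
Codon 5 GGG (Gly): third position 4-fold.
Codon 6 TCG (Ser): third position 4-fold.
Codon 7 TGG (Trp): third position 1-fold.
Codon 8 TTT (Phe): third position 2-fold.
Codon 9 ATG (Met): third position 1-fold.
Codon 10 ATG (Met): third position 1-fold.
Four-fold degenerate third positions: 4.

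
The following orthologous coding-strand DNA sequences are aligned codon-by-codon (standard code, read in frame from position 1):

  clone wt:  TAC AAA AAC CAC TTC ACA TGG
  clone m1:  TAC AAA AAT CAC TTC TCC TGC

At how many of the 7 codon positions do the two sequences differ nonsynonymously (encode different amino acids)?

Codon 1: TAC Tyr / TAC Tyr — identical.
Codon 2: AAA Lys / AAA Lys — identical.
Codon 3: AAC Asn / AAT Asn — synonymous.
Codon 4: CAC His / CAC His — identical.
Codon 5: TTC Phe / TTC Phe — identical.
Codon 6: ACA Thr / TCC Ser — nonsynonymous.
Codon 7: TGG Trp / TGC Cys — nonsynonymous.
Nonsynonymous differences: 2.

2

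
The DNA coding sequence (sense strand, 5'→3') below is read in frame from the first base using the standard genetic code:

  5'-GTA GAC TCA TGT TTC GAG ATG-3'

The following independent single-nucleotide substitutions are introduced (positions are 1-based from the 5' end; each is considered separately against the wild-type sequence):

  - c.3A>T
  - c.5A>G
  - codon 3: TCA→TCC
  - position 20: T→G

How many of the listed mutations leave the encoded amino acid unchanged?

2

Codon 1: GTA (Val) → GTT (Val) — synonymous.
Codon 2: GAC (Asp) → GGC (Gly) — missense.
Codon 3: TCA (Ser) → TCC (Ser) — synonymous.
Codon 7: ATG (Met) → AGG (Arg) — missense.
Synonymous: 2 of 4.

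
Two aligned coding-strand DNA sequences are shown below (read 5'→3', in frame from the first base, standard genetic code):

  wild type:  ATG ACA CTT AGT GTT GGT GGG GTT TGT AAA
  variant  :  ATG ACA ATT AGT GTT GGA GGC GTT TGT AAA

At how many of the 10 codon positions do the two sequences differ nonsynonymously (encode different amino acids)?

Codon 1: ATG Met / ATG Met — identical.
Codon 2: ACA Thr / ACA Thr — identical.
Codon 3: CTT Leu / ATT Ile — nonsynonymous.
Codon 4: AGT Ser / AGT Ser — identical.
Codon 5: GTT Val / GTT Val — identical.
Codon 6: GGT Gly / GGA Gly — synonymous.
Codon 7: GGG Gly / GGC Gly — synonymous.
Codon 8: GTT Val / GTT Val — identical.
Codon 9: TGT Cys / TGT Cys — identical.
Codon 10: AAA Lys / AAA Lys — identical.
Nonsynonymous differences: 1.

1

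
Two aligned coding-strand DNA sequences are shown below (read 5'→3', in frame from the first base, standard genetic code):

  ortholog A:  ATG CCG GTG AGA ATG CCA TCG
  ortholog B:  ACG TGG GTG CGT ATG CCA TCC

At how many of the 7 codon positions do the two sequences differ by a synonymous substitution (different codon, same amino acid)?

Codon 1: ATG Met / ACG Thr — nonsynonymous.
Codon 2: CCG Pro / TGG Trp — nonsynonymous.
Codon 3: GTG Val / GTG Val — identical.
Codon 4: AGA Arg / CGT Arg — synonymous.
Codon 5: ATG Met / ATG Met — identical.
Codon 6: CCA Pro / CCA Pro — identical.
Codon 7: TCG Ser / TCC Ser — synonymous.
Synonymous differences: 2.

2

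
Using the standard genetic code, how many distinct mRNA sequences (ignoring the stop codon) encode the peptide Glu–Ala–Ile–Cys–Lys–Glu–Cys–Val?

Glu: 2 codons.
Ala: 4 codons.
Ile: 3 codons.
Cys: 2 codons.
Lys: 2 codons.
Glu: 2 codons.
Cys: 2 codons.
Val: 4 codons.
2 × 4 × 3 × 2 × 2 × 2 × 2 × 4 = 1536.

1536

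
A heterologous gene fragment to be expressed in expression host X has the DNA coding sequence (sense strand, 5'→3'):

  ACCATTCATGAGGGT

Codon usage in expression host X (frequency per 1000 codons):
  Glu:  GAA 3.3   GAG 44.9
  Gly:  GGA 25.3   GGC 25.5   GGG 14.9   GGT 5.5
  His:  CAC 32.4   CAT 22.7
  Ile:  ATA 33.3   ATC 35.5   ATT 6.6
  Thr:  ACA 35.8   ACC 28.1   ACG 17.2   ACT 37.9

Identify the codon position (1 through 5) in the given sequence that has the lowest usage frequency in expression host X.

5

Codon 1 ACC (Thr): 28.1 per 1000.
Codon 2 ATT (Ile): 6.6 per 1000.
Codon 3 CAT (His): 22.7 per 1000.
Codon 4 GAG (Glu): 44.9 per 1000.
Codon 5 GGT (Gly): 5.5 per 1000.
Lowest frequency is 5.5 at codon 5.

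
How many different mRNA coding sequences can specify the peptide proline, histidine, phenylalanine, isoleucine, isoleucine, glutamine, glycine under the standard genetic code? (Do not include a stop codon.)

1152

Pro: 4 codons.
His: 2 codons.
Phe: 2 codons.
Ile: 3 codons.
Ile: 3 codons.
Gln: 2 codons.
Gly: 4 codons.
4 × 2 × 2 × 3 × 3 × 2 × 4 = 1152.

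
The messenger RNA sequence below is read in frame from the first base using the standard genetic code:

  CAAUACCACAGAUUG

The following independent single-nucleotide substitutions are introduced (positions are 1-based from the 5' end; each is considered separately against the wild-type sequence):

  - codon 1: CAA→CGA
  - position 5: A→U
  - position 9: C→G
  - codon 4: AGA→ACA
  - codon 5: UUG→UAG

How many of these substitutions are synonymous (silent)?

0

Codon 1: CAA (Gln) → CGA (Arg) — missense.
Codon 2: UAC (Tyr) → UUC (Phe) — missense.
Codon 3: CAC (His) → CAG (Gln) — missense.
Codon 4: AGA (Arg) → ACA (Thr) — missense.
Codon 5: UUG (Leu) → UAG (Stop) — nonsense.
Synonymous: 0 of 5.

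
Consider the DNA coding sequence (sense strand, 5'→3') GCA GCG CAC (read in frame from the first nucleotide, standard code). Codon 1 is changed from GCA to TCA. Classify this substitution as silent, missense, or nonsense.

missense

Position 1 falls in codon 1: GCA → Ala.
After the substitution the codon is TCA → Ser.
Ala ≠ Ser, so this is a missense mutation.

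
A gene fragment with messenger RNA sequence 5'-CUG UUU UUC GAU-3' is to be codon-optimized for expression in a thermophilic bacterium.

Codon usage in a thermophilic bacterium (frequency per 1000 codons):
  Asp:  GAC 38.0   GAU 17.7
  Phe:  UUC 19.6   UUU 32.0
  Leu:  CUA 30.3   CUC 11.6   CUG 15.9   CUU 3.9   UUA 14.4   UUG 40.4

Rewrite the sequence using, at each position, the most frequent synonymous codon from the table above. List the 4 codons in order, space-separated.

UUG UUU UUU GAC

Codon 1 (Leu): best is UUG at 40.4.
Codon 2 (Phe): best is UUU at 32.0.
Codon 3 (Phe): best is UUU at 32.0.
Codon 4 (Asp): best is GAC at 38.0.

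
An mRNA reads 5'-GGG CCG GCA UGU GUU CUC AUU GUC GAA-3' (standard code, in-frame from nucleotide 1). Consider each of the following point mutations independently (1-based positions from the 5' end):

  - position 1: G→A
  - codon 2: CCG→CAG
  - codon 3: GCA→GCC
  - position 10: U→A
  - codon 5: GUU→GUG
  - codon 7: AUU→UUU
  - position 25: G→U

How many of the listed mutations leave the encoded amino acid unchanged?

2

Codon 1: GGG (Gly) → AGG (Arg) — missense.
Codon 2: CCG (Pro) → CAG (Gln) — missense.
Codon 3: GCA (Ala) → GCC (Ala) — synonymous.
Codon 4: UGU (Cys) → AGU (Ser) — missense.
Codon 5: GUU (Val) → GUG (Val) — synonymous.
Codon 7: AUU (Ile) → UUU (Phe) — missense.
Codon 9: GAA (Glu) → UAA (Stop) — nonsense.
Synonymous: 2 of 7.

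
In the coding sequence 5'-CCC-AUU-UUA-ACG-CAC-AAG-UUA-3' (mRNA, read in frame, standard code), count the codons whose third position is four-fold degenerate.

Codon 1 CCC (Pro): third position 4-fold.
Codon 2 AUU (Ile): third position 3-fold.
Codon 3 UUA (Leu): third position 2-fold.
Codon 4 ACG (Thr): third position 4-fold.
Codon 5 CAC (His): third position 2-fold.
Codon 6 AAG (Lys): third position 2-fold.
Codon 7 UUA (Leu): third position 2-fold.
Four-fold degenerate third positions: 2.

2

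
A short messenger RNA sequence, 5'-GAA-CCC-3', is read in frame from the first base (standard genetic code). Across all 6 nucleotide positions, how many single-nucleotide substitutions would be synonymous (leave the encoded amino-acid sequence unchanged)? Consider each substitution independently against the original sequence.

Codon 1 (GAA, Glu): 1 synonymous substitution.
Codon 2 (CCC, Pro): 3 synonymous substitutions.
Total: 1 + 3 = 4.

4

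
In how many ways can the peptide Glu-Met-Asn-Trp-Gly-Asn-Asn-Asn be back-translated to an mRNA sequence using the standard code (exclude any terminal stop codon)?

128

Glu: 2 codons.
Met: 1 codon.
Asn: 2 codons.
Trp: 1 codon.
Gly: 4 codons.
Asn: 2 codons.
Asn: 2 codons.
Asn: 2 codons.
2 × 1 × 2 × 1 × 4 × 2 × 2 × 2 = 128.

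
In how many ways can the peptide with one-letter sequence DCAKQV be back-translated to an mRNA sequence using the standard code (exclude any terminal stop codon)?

Asp: 2 codons.
Cys: 2 codons.
Ala: 4 codons.
Lys: 2 codons.
Gln: 2 codons.
Val: 4 codons.
2 × 2 × 4 × 2 × 2 × 4 = 256.

256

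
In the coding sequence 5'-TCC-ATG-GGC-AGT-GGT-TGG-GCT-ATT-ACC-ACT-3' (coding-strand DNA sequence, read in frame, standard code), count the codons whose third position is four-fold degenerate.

6

Codon 1 TCC (Ser): third position 4-fold.
Codon 2 ATG (Met): third position 1-fold.
Codon 3 GGC (Gly): third position 4-fold.
Codon 4 AGT (Ser): third position 2-fold.
Codon 5 GGT (Gly): third position 4-fold.
Codon 6 TGG (Trp): third position 1-fold.
Codon 7 GCT (Ala): third position 4-fold.
Codon 8 ATT (Ile): third position 3-fold.
Codon 9 ACC (Thr): third position 4-fold.
Codon 10 ACT (Thr): third position 4-fold.
Four-fold degenerate third positions: 6.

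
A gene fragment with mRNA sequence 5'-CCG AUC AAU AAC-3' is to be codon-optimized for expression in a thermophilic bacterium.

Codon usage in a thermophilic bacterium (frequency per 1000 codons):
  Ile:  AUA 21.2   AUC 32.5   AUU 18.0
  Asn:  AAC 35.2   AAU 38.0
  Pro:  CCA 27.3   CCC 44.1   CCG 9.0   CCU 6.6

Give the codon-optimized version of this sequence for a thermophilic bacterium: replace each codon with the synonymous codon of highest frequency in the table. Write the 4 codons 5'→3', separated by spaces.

CCC AUC AAU AAU

Codon 1 (Pro): best is CCC at 44.1.
Codon 2 (Ile): best is AUC at 32.5.
Codon 3 (Asn): best is AAU at 38.0.
Codon 4 (Asn): best is AAU at 38.0.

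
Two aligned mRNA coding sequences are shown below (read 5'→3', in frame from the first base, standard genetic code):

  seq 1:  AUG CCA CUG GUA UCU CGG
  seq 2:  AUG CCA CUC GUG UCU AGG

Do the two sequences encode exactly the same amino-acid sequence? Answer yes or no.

yes

Codon 1: AUG Met / AUG Met — identical.
Codon 2: CCA Pro / CCA Pro — identical.
Codon 3: CUG Leu / CUC Leu — synonymous.
Codon 4: GUA Val / GUG Val — synonymous.
Codon 5: UCU Ser / UCU Ser — identical.
Codon 6: CGG Arg / AGG Arg — synonymous.
Nonsynonymous differences: 0 → same protein.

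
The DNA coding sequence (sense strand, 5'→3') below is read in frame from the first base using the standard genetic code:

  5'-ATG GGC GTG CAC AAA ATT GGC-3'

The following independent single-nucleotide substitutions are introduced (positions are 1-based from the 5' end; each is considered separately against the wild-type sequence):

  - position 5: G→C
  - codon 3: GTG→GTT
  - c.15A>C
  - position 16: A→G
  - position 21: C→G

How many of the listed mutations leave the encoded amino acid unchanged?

Codon 2: GGC (Gly) → GCC (Ala) — missense.
Codon 3: GTG (Val) → GTT (Val) — synonymous.
Codon 5: AAA (Lys) → AAC (Asn) — missense.
Codon 6: ATT (Ile) → GTT (Val) — missense.
Codon 7: GGC (Gly) → GGG (Gly) — synonymous.
Synonymous: 2 of 5.

2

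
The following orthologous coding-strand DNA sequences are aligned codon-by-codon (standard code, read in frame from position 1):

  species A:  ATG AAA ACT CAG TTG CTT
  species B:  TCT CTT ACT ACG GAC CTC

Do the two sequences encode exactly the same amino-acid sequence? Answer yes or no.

no

Codon 1: ATG Met / TCT Ser — nonsynonymous.
Codon 2: AAA Lys / CTT Leu — nonsynonymous.
Codon 3: ACT Thr / ACT Thr — identical.
Codon 4: CAG Gln / ACG Thr — nonsynonymous.
Codon 5: TTG Leu / GAC Asp — nonsynonymous.
Codon 6: CTT Leu / CTC Leu — synonymous.
Nonsynonymous differences: 4 → different protein.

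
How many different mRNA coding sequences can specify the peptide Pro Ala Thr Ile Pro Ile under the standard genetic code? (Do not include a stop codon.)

Pro: 4 codons.
Ala: 4 codons.
Thr: 4 codons.
Ile: 3 codons.
Pro: 4 codons.
Ile: 3 codons.
4 × 4 × 4 × 3 × 4 × 3 = 2304.

2304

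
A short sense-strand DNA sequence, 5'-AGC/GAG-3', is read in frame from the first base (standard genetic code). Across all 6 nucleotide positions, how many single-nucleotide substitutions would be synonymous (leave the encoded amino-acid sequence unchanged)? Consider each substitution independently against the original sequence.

2

Codon 1 (AGC, Ser): 1 synonymous substitution.
Codon 2 (GAG, Glu): 1 synonymous substitution.
Total: 1 + 1 = 2.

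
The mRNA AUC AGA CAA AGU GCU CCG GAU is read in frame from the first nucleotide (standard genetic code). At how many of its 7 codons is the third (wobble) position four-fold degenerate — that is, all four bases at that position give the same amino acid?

2

Codon 1 AUC (Ile): third position 3-fold.
Codon 2 AGA (Arg): third position 2-fold.
Codon 3 CAA (Gln): third position 2-fold.
Codon 4 AGU (Ser): third position 2-fold.
Codon 5 GCU (Ala): third position 4-fold.
Codon 6 CCG (Pro): third position 4-fold.
Codon 7 GAU (Asp): third position 2-fold.
Four-fold degenerate third positions: 2.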